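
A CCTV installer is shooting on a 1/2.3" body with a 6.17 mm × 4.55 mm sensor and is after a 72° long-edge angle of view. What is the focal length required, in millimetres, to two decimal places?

4.25 mm

From α = 2·arctan(w/2f) we get f = w / (2·tan(α/2)).
With w = 6.17 mm and α/2 = 36°, tan(α/2) ≈ 0.72654, so f ≈ 6.17 / 1.45309 ≈ 4.2461 mm.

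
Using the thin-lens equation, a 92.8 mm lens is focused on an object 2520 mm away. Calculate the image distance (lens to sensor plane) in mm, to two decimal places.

1/dᵢ = 1/f − 1/dₒ = 1/92.8 − 1/2520 = 0.0103790 mm⁻¹.
dᵢ = 1/0.0103790 ≈ 96.3481 mm.

96.35 mm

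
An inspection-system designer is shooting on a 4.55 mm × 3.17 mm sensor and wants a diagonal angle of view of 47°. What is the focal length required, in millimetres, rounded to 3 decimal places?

6.377 mm

Sensor diagonal = √(4.55² + 3.17²) = √30.7514 ≈ 5.5454 mm.
From α = 2·arctan(d/2f) we get f = d / (2·tan(α/2)).
With d = 5.5454 mm and α/2 = 23.5°, tan(α/2) ≈ 0.43481, so f ≈ 5.5454 / 0.86962 ≈ 6.3768 mm.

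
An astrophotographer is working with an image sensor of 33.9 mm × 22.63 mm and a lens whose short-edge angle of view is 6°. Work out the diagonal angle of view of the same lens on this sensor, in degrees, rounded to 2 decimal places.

10.78°

From the short-edge AOV: f = 22.63 / (2·tan(3°)) = 22.63 / 0.10482 ≈ 215.9031 mm.
Sensor diagonal = √(33.9² + 22.63²) = √1661.3269 ≈ 40.7594 mm.
Diagonal AOV = 2·arctan(40.7594 / (2 × 215.9031)) = 2·arctan(0.09439) ≈ 10.7847°.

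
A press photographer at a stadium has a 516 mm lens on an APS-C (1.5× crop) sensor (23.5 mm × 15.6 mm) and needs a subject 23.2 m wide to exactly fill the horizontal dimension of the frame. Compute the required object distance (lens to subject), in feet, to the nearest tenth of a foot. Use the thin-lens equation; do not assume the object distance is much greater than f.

W: 23.2 m = 23200 mm.
Magnification m = w/W = dᵢ/dₒ; combined with 1/f = 1/dₒ + 1/dᵢ this gives dₒ = f·(1 + W/w).
dₒ = 516 mm × (1 + 23200/23.5) = 516 × 988.2340 ≈ 509928.766 mm = 509928.766/304.8 ft = 1672.99 ft.

1673.0 ft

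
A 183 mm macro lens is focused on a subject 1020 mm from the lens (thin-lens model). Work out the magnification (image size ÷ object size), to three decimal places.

0.219×

Thin lens: 1/f = 1/dₒ + 1/dᵢ → 1/dᵢ = 1/183 − 1/1020 = 0.0044841 mm⁻¹, so dᵢ ≈ 223.0108 mm.
Magnification m = dᵢ/dₒ = 223.0108/1020 ≈ 0.21864.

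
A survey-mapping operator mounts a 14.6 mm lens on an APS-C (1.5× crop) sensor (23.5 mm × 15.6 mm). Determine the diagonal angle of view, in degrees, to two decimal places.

88.02°

Sensor diagonal = √(23.5² + 15.6²) = √795.6100 ≈ 28.2066 mm.
Angle of view α = 2·arctan(d/2f) with d = 28.2066 mm and f = 14.6 mm.
d/2f = 0.96598; arctan(0.96598) ≈ 44.0086°, so α ≈ 88.0172°.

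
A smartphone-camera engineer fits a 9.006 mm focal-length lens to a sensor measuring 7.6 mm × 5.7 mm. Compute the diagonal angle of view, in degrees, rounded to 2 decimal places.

55.62°

Sensor diagonal = √(7.6² + 5.7²) = √90.2500 ≈ 9.5000 mm.
Angle of view α = 2·arctan(d/2f) with d = 9.5000 mm and f = 9.006 mm.
d/2f = 0.52743; arctan(0.52743) ≈ 27.8083°, so α ≈ 55.6167°.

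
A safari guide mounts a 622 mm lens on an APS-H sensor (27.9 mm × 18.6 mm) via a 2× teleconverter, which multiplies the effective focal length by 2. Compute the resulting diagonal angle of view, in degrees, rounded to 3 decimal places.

Effective focal length f = 622 × 2 = 1244 mm.
Sensor diagonal = √(27.9² + 18.6²) = √1124.3700 ≈ 33.5316 mm.
α = 2·arctan(33.532 / (2 × 1244)) = 2·arctan(0.01348) ≈ 1.5443°.

1.544°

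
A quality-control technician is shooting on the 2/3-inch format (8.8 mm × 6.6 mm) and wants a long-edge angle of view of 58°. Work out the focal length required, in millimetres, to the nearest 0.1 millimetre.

7.9 mm

From α = 2·arctan(w/2f) we get f = w / (2·tan(α/2)).
With w = 8.8 mm and α/2 = 29°, tan(α/2) ≈ 0.55431, so f ≈ 8.8 / 1.10862 ≈ 7.9378 mm.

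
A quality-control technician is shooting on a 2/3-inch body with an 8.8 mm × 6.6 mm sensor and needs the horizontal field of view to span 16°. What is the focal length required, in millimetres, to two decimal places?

From α = 2·arctan(w/2f) we get f = w / (2·tan(α/2)).
With w = 8.8 mm and α/2 = 8°, tan(α/2) ≈ 0.14054, so f ≈ 8.8 / 0.28108 ≈ 31.3076 mm.

31.31 mm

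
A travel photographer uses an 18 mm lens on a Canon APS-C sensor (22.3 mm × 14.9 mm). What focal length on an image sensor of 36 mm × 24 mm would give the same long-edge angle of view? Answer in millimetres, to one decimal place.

Equal angle of view means equal width/f ratio, so f₂ = f₁ · (width₂/width₁) = 18 × 36/22.3.
f₂ = 18 × 1.61435 ≈ 29.058 mm.

29.1 mm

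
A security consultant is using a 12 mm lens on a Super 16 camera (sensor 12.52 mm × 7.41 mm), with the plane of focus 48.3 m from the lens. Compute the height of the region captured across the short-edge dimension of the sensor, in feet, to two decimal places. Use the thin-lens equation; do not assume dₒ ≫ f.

dₒ: 48.3 m = 48300 mm.
Similar triangles through the lens centre give W/dₒ = h/dᵢ; with 1/f = 1/dₒ + 1/dᵢ this gives W = h·(dₒ − f)/f.
W = 7.41 mm × (48300 − 12) / 12 = 7.41 × 4024.0000 ≈ 29817.840 mm = 29817.840/304.8 ft = 97.8276 ft.

97.83 ft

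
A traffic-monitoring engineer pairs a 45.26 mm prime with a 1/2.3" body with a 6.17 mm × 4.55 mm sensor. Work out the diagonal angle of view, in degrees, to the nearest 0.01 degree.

9.68°

Sensor diagonal = √(6.17² + 4.55²) = √58.7714 ≈ 7.6663 mm.
Angle of view α = 2·arctan(d/2f) with d = 7.6663 mm and f = 45.26 mm.
d/2f = 0.08469; arctan(0.08469) ≈ 4.8409°, so α ≈ 9.6818°.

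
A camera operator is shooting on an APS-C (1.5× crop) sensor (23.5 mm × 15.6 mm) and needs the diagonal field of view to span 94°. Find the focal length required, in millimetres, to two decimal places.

Sensor diagonal = √(23.5² + 15.6²) = √795.6100 ≈ 28.2066 mm.
From α = 2·arctan(d/2f) we get f = d / (2·tan(α/2)).
With d = 28.2066 mm and α/2 = 47°, tan(α/2) ≈ 1.07237, so f ≈ 28.2066 / 2.14474 ≈ 13.1515 mm.

13.15 mm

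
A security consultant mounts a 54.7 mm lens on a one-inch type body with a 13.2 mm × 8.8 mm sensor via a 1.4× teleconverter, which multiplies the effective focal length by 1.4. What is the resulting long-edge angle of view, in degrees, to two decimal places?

9.85°

Effective focal length f = 54.7 × 1.4 = 76.58 mm.
α = 2·arctan(13.2 / (2 × 76.58)) = 2·arctan(0.08618) ≈ 9.8517°.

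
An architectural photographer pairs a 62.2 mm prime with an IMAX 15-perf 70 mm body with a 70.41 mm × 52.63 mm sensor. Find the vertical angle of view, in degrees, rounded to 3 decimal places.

45.864°

Angle of view α = 2·arctan(h/2f) with h = 52.63 mm and f = 62.2 mm.
h/2f = 0.42307; arctan(0.42307) ≈ 22.9318°, so α ≈ 45.8636°.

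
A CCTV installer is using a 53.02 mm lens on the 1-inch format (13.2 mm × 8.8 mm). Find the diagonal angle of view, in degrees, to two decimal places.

17.02°

Sensor diagonal = √(13.2² + 8.8²) = √251.6800 ≈ 15.8644 mm.
Angle of view α = 2·arctan(d/2f) with d = 15.8644 mm and f = 53.02 mm.
d/2f = 0.14961; arctan(0.14961) ≈ 8.5088°, so α ≈ 17.0176°.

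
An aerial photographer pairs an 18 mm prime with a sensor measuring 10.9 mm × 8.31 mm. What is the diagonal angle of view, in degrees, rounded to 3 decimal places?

41.687°

Sensor diagonal = √(10.9² + 8.31²) = √187.8661 ≈ 13.7064 mm.
Angle of view α = 2·arctan(d/2f) with d = 13.7064 mm and f = 18 mm.
d/2f = 0.38073; arctan(0.38073) ≈ 20.8435°, so α ≈ 41.6871°.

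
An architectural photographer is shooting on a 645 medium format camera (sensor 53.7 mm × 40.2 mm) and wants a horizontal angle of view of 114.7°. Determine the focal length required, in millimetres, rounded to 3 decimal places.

17.204 mm

From α = 2·arctan(w/2f) we get f = w / (2·tan(α/2)).
With w = 53.7 mm and α/2 = 57.35°, tan(α/2) ≈ 1.56065, so f ≈ 53.7 / 3.12131 ≈ 17.2043 mm.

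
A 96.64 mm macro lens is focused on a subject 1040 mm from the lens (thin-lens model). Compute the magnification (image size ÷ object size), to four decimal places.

0.1024×

Thin lens: 1/f = 1/dₒ + 1/dᵢ → 1/dᵢ = 1/96.64 − 1/1040 = 0.0093861 mm⁻¹, so dᵢ ≈ 106.5400 mm.
Magnification m = dᵢ/dₒ = 106.5400/1040 ≈ 0.10244.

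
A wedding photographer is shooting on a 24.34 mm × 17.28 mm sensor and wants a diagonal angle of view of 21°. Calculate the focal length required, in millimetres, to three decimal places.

Sensor diagonal = √(24.34² + 17.28²) = √891.0340 ≈ 29.8502 mm.
From α = 2·arctan(d/2f) we get f = d / (2·tan(α/2)).
With d = 29.8502 mm and α/2 = 10.5°, tan(α/2) ≈ 0.18534, so f ≈ 29.8502 / 0.37068 ≈ 80.5286 mm.

80.529 mm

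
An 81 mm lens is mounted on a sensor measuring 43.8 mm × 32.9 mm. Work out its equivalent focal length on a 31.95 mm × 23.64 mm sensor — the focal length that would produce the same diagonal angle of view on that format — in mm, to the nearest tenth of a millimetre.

58.8 mm

Sensor diagonal = √(43.8² + 32.9²) = √3000.8500 ≈ 54.7800 mm.
Sensor diagonal = √(31.95² + 23.64²) = √1579.6521 ≈ 39.7448 mm.
Equal angle of view means equal diagonal/f ratio, so f₂ = f₁ · (diagonal₂/diagonal₁) = 81 × 39.7448/54.7800.
f₂ = 81 × 0.72554 ≈ 58.768 mm.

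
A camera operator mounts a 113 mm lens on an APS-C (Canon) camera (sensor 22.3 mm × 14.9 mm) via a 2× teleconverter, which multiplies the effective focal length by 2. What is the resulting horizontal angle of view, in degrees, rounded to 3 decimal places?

Effective focal length f = 113 × 2 = 226 mm.
α = 2·arctan(22.3 / (2 × 226)) = 2·arctan(0.04934) ≈ 5.6489°.

5.649°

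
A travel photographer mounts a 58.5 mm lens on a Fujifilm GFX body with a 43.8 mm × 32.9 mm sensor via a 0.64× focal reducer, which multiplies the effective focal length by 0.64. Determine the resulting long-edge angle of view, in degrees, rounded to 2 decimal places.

60.65°

Effective focal length f = 58.5 × 0.64 = 37.44 mm.
α = 2·arctan(43.8 / (2 × 37.44)) = 2·arctan(0.58494) ≈ 60.6498°.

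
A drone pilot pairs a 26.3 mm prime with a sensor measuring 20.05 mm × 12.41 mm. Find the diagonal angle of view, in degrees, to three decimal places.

48.292°

Sensor diagonal = √(20.05² + 12.41²) = √556.0106 ≈ 23.5799 mm.
Angle of view α = 2·arctan(d/2f) with d = 23.5799 mm and f = 26.3 mm.
d/2f = 0.44829; arctan(0.44829) ≈ 24.1461°, so α ≈ 48.2921°.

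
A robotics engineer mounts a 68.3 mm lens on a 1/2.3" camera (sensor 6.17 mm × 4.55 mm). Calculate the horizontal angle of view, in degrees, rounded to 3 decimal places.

5.172°

Angle of view α = 2·arctan(w/2f) with w = 6.17 mm and f = 68.3 mm.
w/2f = 0.04517; arctan(0.04517) ≈ 2.5862°, so α ≈ 5.1724°.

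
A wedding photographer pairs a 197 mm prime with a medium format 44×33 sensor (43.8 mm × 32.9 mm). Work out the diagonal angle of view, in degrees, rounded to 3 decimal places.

15.831°

Sensor diagonal = √(43.8² + 32.9²) = √3000.8500 ≈ 54.7800 mm.
Angle of view α = 2·arctan(d/2f) with d = 54.7800 mm and f = 197 mm.
d/2f = 0.13904; arctan(0.13904) ≈ 7.9154°, so α ≈ 15.8308°.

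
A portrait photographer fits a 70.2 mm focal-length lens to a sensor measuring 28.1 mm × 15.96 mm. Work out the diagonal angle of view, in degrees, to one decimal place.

Sensor diagonal = √(28.1² + 15.96²) = √1044.3316 ≈ 32.3161 mm.
Angle of view α = 2·arctan(d/2f) with d = 32.3161 mm and f = 70.2 mm.
d/2f = 0.23017; arctan(0.23017) ≈ 12.9621°, so α ≈ 25.9242°.

25.9°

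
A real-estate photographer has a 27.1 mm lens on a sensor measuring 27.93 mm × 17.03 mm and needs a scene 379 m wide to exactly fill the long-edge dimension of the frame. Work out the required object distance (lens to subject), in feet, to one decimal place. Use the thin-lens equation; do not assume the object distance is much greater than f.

1206.6 ft

W: 379 m = 379000 mm.
Magnification m = w/W = dᵢ/dₒ; combined with 1/f = 1/dₒ + 1/dᵢ this gives dₒ = f·(1 + W/w).
dₒ = 27.1 mm × (1 + 379000/27.93) = 27.1 × 13570.6384 ≈ 367764.300 mm = 367764.300/304.8 ft = 1206.58 ft.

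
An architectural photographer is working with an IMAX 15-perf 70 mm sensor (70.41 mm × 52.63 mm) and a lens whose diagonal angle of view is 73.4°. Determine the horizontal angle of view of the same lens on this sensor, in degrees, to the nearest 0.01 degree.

Sensor diagonal = √(70.41² + 52.63²) = √7727.4850 ≈ 87.9061 mm.
From the diagonal AOV: f = 87.9061 / (2·tan(36.7°)) = 87.9061 / 1.49075 ≈ 58.9676 mm.
Horizontal AOV = 2·arctan(70.41 / (2 × 58.9676)) = 2·arctan(0.59702) ≈ 61.6764°.

61.68°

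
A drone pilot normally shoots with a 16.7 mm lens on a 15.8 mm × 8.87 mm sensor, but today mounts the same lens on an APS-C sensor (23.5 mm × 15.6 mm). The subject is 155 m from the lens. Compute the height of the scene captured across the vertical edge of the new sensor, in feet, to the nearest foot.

The focal length stays 16.7 mm; the relevant sensor dimension is now h = 15.6 mm. Object distance dₒ = 155 m = 155000 mm.
Thin-lens field height W = h·(dₒ − f)/f = 15.6 × (155000 − 16.7)/16.7 ≈ 144774.819 mm = 144774.819/304.8 ft = 474.983 ft.

475 ft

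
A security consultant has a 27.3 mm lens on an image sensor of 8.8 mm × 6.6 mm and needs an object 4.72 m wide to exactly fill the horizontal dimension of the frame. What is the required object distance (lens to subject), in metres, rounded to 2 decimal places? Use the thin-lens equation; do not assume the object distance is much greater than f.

W: 4.72 m = 4720 mm.
Magnification m = w/W = dᵢ/dₒ; combined with 1/f = 1/dₒ + 1/dᵢ this gives dₒ = f·(1 + W/w).
dₒ = 27.3 mm × (1 + 4720/8.8) = 27.3 × 537.3636 ≈ 14670.027 mm = 14.67 m.

14.67 m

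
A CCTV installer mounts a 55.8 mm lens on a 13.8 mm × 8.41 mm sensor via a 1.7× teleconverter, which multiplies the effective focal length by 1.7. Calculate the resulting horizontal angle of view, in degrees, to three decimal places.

8.321°

Effective focal length f = 55.8 × 1.7 = 94.86 mm.
α = 2·arctan(13.8 / (2 × 94.86)) = 2·arctan(0.07274) ≈ 8.3206°.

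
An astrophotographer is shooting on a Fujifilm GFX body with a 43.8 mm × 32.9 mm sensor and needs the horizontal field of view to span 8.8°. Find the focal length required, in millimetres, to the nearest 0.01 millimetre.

From α = 2·arctan(w/2f) we get f = w / (2·tan(α/2)).
With w = 43.8 mm and α/2 = 4.4°, tan(α/2) ≈ 0.07695, so f ≈ 43.8 / 0.15389 ≈ 284.6159 mm.

284.62 mm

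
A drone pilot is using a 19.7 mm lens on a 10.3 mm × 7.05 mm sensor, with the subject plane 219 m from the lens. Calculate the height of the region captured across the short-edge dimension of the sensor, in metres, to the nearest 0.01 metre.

78.37 m

dₒ: 219 m = 219000 mm.
Similar triangles through the lens centre give W/dₒ = h/dᵢ; with 1/f = 1/dₒ + 1/dᵢ this gives W = h·(dₒ − f)/f.
W = 7.05 mm × (219000 − 19.7) / 19.7 = 7.05 × 11115.7513 ≈ 78366.046 mm = 78.366 m.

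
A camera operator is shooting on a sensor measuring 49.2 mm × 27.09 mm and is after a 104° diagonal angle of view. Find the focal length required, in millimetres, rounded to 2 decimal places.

21.94 mm

Sensor diagonal = √(49.2² + 27.09²) = √3154.5081 ≈ 56.1650 mm.
From α = 2·arctan(d/2f) we get f = d / (2·tan(α/2)).
With d = 56.1650 mm and α/2 = 52°, tan(α/2) ≈ 1.27994, so f ≈ 56.1650 / 2.55988 ≈ 21.9405 mm.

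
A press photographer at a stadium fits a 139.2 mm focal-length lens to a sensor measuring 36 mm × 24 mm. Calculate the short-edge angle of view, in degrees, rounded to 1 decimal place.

9.9°

Angle of view α = 2·arctan(h/2f) with h = 24 mm and f = 139.2 mm.
h/2f = 0.08621; arctan(0.08621) ≈ 4.9271°, so α ≈ 9.8542°.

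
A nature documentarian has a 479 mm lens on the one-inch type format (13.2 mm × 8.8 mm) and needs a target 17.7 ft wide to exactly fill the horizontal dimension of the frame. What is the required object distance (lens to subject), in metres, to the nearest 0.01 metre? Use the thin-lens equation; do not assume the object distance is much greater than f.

196.25 m

W: 17.7 ft × 304.8 mm/ft = 5394.96 mm.
Magnification m = w/W = dᵢ/dₒ; combined with 1/f = 1/dₒ + 1/dᵢ this gives dₒ = f·(1 + W/w).
dₒ = 479 mm × (1 + 5394.96/13.2) = 479 × 409.7091 ≈ 196250.648 mm = 196.251 m.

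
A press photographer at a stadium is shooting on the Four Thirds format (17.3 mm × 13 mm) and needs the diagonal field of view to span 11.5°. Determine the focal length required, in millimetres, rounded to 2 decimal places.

107.45 mm

Sensor diagonal = √(17.3² + 13²) = √468.2900 ≈ 21.6400 mm.
From α = 2·arctan(d/2f) we get f = d / (2·tan(α/2)).
With d = 21.6400 mm and α/2 = 5.75°, tan(α/2) ≈ 0.10069, so f ≈ 21.6400 / 0.20139 ≈ 107.4536 mm.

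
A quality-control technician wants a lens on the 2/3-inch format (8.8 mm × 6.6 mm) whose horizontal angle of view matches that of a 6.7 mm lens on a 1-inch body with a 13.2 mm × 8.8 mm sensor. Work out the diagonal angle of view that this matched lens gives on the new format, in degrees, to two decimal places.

Equal horizontal AOV ⇒ f₂ = f₁ · 8.8/13.2 = 6.7 × 0.66667 ≈ 4.4667 mm.
Sensor diagonal = √(8.8² + 6.6²) = √121.0000 ≈ 11.0000 mm.
Diagonal AOV on the new format = 2·arctan(11.0000 / (2 × 4.4667)) = 2·arctan(1.23134) ≈ 101.8384°.

101.84°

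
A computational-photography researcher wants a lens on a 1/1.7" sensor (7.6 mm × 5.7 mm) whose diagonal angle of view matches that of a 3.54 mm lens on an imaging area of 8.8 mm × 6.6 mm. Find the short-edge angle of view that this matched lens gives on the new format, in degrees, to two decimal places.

85.98°

Sensor diagonal = √(8.8² + 6.6²) = √121.0000 ≈ 11.0000 mm.
Sensor diagonal = √(7.6² + 5.7²) = √90.2500 ≈ 9.5000 mm.
Equal diagonal AOV ⇒ f₂ = f₁ · 9.5000/11.0000 = 3.54 × 0.86364 ≈ 3.0573 mm.
Short-edge AOV on the new format = 2·arctan(5.7 / (2 × 3.0573)) = 2·arctan(0.93220) ≈ 85.9809°.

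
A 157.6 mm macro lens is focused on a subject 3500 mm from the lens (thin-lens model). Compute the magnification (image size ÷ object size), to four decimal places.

Thin lens: 1/f = 1/dₒ + 1/dᵢ → 1/dᵢ = 1/157.6 − 1/3500 = 0.0060595 mm⁻¹, so dᵢ ≈ 165.0311 mm.
Magnification m = dᵢ/dₒ = 165.0311/3500 ≈ 0.04715.

0.0472×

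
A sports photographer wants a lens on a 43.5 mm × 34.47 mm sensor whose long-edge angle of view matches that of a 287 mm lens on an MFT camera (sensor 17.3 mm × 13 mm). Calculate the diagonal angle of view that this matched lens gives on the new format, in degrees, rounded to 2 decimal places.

4.40°

Equal long-edge AOV ⇒ f₂ = f₁ · 43.5/17.3 = 287 × 2.51445 ≈ 721.6474 mm.
Sensor diagonal = √(43.5² + 34.47²) = √3080.4309 ≈ 55.5016 mm.
Diagonal AOV on the new format = 2·arctan(55.5016 / (2 × 721.6474)) = 2·arctan(0.03845) ≈ 4.4044°.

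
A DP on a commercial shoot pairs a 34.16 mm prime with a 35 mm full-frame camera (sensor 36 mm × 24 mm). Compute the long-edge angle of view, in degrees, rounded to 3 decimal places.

Angle of view α = 2·arctan(w/2f) with w = 36 mm and f = 34.16 mm.
w/2f = 0.52693; arctan(0.52693) ≈ 27.7862°, so α ≈ 55.5724°.

55.572°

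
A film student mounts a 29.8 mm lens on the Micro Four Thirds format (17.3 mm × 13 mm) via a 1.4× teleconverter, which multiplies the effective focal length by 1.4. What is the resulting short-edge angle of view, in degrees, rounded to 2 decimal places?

Effective focal length f = 29.8 × 1.4 = 41.72 mm.
α = 2·arctan(13 / (2 × 41.72)) = 2·arctan(0.15580) ≈ 17.7110°.

17.71°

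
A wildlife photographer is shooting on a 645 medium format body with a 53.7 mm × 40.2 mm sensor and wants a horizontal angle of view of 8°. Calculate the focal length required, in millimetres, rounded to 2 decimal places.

383.97 mm

From α = 2·arctan(w/2f) we get f = w / (2·tan(α/2)).
With w = 53.7 mm and α/2 = 4°, tan(α/2) ≈ 0.06993, so f ≈ 53.7 / 0.13985 ≈ 383.9729 mm.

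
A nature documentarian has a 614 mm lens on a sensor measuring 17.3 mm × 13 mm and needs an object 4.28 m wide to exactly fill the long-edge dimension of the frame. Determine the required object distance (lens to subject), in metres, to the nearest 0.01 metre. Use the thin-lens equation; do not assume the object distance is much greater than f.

W: 4.28 m = 4280 mm.
Magnification m = w/W = dᵢ/dₒ; combined with 1/f = 1/dₒ + 1/dᵢ this gives dₒ = f·(1 + W/w).
dₒ = 614 mm × (1 + 4280/17.3) = 614 × 248.3988 ≈ 152516.890 mm = 152.517 m.

152.52 m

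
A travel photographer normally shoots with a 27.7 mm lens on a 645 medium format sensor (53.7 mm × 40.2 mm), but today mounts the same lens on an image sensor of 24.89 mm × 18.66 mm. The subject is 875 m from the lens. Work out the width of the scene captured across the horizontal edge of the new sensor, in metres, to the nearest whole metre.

786 m

The focal length stays 27.7 mm; the relevant sensor dimension is now w = 24.89 mm. Object distance dₒ = 875 m = 875000 mm.
Thin-lens field width W = w·(dₒ − f)/f = 24.89 × (875000 − 27.7)/27.7 ≈ 786211.572 mm = 786.212 m.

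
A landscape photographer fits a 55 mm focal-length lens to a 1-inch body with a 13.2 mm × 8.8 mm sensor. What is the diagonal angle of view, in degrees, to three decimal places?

Sensor diagonal = √(13.2² + 8.8²) = √251.6800 ≈ 15.8644 mm.
Angle of view α = 2·arctan(d/2f) with d = 15.8644 mm and f = 55 mm.
d/2f = 0.14422; arctan(0.14422) ≈ 8.2067°, so α ≈ 16.4135°.

16.413°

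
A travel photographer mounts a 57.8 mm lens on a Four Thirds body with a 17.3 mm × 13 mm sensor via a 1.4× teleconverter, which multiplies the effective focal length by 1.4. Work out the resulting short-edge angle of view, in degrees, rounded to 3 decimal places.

Effective focal length f = 57.8 × 1.4 = 80.92 mm.
α = 2·arctan(13 / (2 × 80.92)) = 2·arctan(0.08033) ≈ 9.1850°.

9.185°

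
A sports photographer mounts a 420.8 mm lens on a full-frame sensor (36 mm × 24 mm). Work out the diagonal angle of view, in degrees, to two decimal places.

5.89°

Sensor diagonal = √(36² + 24²) = √1872.0000 ≈ 43.2666 mm.
Angle of view α = 2·arctan(d/2f) with d = 43.2666 mm and f = 420.8 mm.
d/2f = 0.05141; arctan(0.05141) ≈ 2.9430°, so α ≈ 5.8860°.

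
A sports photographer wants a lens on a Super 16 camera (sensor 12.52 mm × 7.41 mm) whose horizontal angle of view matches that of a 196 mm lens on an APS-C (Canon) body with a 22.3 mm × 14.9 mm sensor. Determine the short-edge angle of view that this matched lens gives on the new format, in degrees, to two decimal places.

Equal horizontal AOV ⇒ f₂ = f₁ · 12.52/22.3 = 196 × 0.56143 ≈ 110.0413 mm.
Short-edge AOV on the new format = 2·arctan(7.41 / (2 × 110.0413)) = 2·arctan(0.03367) ≈ 3.8567°.

3.86°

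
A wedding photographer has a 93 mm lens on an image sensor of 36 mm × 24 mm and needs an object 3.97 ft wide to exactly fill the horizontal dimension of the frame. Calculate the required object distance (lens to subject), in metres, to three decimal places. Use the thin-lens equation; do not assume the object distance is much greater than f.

W: 3.97 ft × 304.8 mm/ft = 1210.06 mm.
Magnification m = w/W = dᵢ/dₒ; combined with 1/f = 1/dₒ + 1/dᵢ this gives dₒ = f·(1 + W/w).
dₒ = 93 mm × (1 + 1210.06/36) = 93 × 34.6127 ≈ 3218.978 mm = 3.21898 m.

3.219 m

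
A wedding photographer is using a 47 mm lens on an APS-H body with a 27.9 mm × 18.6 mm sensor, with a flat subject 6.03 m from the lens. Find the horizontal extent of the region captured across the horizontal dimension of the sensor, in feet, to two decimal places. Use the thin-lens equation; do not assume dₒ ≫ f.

dₒ: 6.03 m = 6030 mm.
Similar triangles through the lens centre give W/dₒ = w/dᵢ; with 1/f = 1/dₒ + 1/dᵢ this gives W = w·(dₒ − f)/f.
W = 27.9 mm × (6030 − 47) / 47 = 27.9 × 127.2979 ≈ 3551.611 mm = 3551.611/304.8 ft = 11.6523 ft.

11.65 ft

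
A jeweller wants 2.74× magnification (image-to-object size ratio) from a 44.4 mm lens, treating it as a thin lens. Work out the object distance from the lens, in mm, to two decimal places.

60.60 mm

With m = dᵢ/dₒ and 1/f = 1/dₒ + 1/dᵢ, substituting dᵢ = m·dₒ gives 1/f = (1 + 1/m)/dₒ, hence dₒ = f·(1 + 1/m).
dₒ = 44.4 × (1 + 1/2.74) = 44.4 × 1.36496 ≈ 60.604 mm.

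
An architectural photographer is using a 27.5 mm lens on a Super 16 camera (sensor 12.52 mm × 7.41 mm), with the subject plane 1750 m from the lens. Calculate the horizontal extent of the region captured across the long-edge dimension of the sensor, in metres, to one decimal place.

796.7 m

dₒ: 1750 m = 1.75e+06 mm.
Similar triangles through the lens centre give W/dₒ = w/dᵢ; with 1/f = 1/dₒ + 1/dᵢ this gives W = w·(dₒ − f)/f.
W = 12.52 mm × (1.75e+06 − 27.5) / 27.5 = 12.52 × 63635.3636 ≈ 796714.753 mm = 796.715 m.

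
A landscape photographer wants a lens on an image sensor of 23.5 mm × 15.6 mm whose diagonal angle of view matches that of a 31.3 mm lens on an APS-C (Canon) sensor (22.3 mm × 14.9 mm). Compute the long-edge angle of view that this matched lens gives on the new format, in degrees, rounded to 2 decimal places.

Sensor diagonal = √(22.3² + 14.9²) = √719.3000 ≈ 26.8198 mm.
Sensor diagonal = √(23.5² + 15.6²) = √795.6100 ≈ 28.2066 mm.
Equal diagonal AOV ⇒ f₂ = f₁ · 28.2066/26.8198 = 31.3 × 1.05171 ≈ 32.9185 mm.
Long-edge AOV on the new format = 2·arctan(23.5 / (2 × 32.9185)) = 2·arctan(0.35694) ≈ 39.2873°.

39.29°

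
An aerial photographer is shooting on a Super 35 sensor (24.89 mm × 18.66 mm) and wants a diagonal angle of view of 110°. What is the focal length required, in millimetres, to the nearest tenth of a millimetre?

10.9 mm

Sensor diagonal = √(24.89² + 18.66²) = √967.7077 ≈ 31.1080 mm.
From α = 2·arctan(d/2f) we get f = d / (2·tan(α/2)).
With d = 31.1080 mm and α/2 = 55°, tan(α/2) ≈ 1.42815, so f ≈ 31.1080 / 2.85630 ≈ 10.8910 mm.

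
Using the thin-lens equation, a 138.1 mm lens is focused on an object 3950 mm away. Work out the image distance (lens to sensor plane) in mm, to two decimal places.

1/dᵢ = 1/f − 1/dₒ = 1/138.1 − 1/3950 = 0.0069880 mm⁻¹.
dᵢ = 1/0.0069880 ≈ 143.1032 mm.

143.10 mm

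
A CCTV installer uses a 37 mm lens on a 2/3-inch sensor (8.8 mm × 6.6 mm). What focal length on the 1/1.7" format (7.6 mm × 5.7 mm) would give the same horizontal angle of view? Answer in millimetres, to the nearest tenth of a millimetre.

32.0 mm

Equal angle of view means equal width/f ratio, so f₂ = f₁ · (width₂/width₁) = 37 × 7.6/8.8.
f₂ = 37 × 0.86364 ≈ 31.955 mm.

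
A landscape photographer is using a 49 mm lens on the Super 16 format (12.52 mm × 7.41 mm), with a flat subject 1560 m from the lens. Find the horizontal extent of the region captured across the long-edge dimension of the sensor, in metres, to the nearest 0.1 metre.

398.6 m

dₒ: 1560 m = 1.56e+06 mm.
Similar triangles through the lens centre give W/dₒ = w/dᵢ; with 1/f = 1/dₒ + 1/dᵢ this gives W = w·(dₒ − f)/f.
W = 12.52 mm × (1.56e+06 − 49) / 49 = 12.52 × 31835.7347 ≈ 398583.398 mm = 398.583 m.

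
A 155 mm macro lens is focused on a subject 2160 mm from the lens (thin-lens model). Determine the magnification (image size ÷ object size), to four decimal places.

Thin lens: 1/f = 1/dₒ + 1/dᵢ → 1/dᵢ = 1/155 − 1/2160 = 0.0059886 mm⁻¹, so dᵢ ≈ 166.9825 mm.
Magnification m = dᵢ/dₒ = 166.9825/2160 ≈ 0.07731.

0.0773×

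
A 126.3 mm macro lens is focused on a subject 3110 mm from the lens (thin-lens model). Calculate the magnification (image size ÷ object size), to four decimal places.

Thin lens: 1/f = 1/dₒ + 1/dᵢ → 1/dᵢ = 1/126.3 − 1/3110 = 0.0075961 mm⁻¹, so dᵢ ≈ 131.6463 mm.
Magnification m = dᵢ/dₒ = 131.6463/3110 ≈ 0.04233.

0.0423×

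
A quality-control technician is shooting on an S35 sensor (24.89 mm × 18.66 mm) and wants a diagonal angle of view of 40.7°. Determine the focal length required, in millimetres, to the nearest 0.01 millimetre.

41.94 mm

Sensor diagonal = √(24.89² + 18.66²) = √967.7077 ≈ 31.1080 mm.
From α = 2·arctan(d/2f) we get f = d / (2·tan(α/2)).
With d = 31.1080 mm and α/2 = 20.35°, tan(α/2) ≈ 0.37090, so f ≈ 31.1080 / 0.74181 ≈ 41.9354 mm.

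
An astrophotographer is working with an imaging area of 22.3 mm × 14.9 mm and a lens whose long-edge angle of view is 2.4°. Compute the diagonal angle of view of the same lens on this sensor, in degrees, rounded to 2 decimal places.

From the long-edge AOV: f = 22.3 / (2·tan(1.2°)) = 22.3 / 0.04189 ≈ 532.2954 mm.
Sensor diagonal = √(22.3² + 14.9²) = √719.3000 ≈ 26.8198 mm.
Diagonal AOV = 2·arctan(26.8198 / (2 × 532.2954)) = 2·arctan(0.02519) ≈ 2.8862°.

2.89°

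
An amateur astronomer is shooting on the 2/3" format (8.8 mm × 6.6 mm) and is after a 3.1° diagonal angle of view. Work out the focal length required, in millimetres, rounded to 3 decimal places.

203.258 mm

Sensor diagonal = √(8.8² + 6.6²) = √121.0000 ≈ 11.0000 mm.
From α = 2·arctan(d/2f) we get f = d / (2·tan(α/2)).
With d = 11.0000 mm and α/2 = 1.55°, tan(α/2) ≈ 0.02706, so f ≈ 11.0000 / 0.05412 ≈ 203.2580 mm.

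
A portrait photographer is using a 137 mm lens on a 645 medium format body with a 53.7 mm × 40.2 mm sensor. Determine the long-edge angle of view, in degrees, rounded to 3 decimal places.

22.177°

Angle of view α = 2·arctan(w/2f) with w = 53.7 mm and f = 137 mm.
w/2f = 0.19599; arctan(0.19599) ≈ 11.0886°, so α ≈ 22.1772°.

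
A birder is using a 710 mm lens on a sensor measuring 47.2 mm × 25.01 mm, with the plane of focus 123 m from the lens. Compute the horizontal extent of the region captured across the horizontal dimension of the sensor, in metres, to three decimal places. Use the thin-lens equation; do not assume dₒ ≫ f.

8.130 m

dₒ: 123 m = 123000 mm.
Similar triangles through the lens centre give W/dₒ = w/dᵢ; with 1/f = 1/dₒ + 1/dᵢ this gives W = w·(dₒ − f)/f.
W = 47.2 mm × (123000 − 710) / 710 = 47.2 × 172.2394 ≈ 8129.701 mm = 8.1297 m.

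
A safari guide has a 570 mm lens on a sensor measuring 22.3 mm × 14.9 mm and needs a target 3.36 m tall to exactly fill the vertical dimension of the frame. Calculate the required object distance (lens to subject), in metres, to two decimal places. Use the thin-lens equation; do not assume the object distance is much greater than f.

W: 3.36 m = 3360 mm.
Magnification m = h/W = dᵢ/dₒ; combined with 1/f = 1/dₒ + 1/dᵢ this gives dₒ = f·(1 + W/h).
dₒ = 570 mm × (1 + 3360/14.9) = 570 × 226.5034 ≈ 129106.913 mm = 129.107 m.

129.11 m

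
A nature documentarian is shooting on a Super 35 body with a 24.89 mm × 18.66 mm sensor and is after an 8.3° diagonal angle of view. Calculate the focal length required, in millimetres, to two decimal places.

214.37 mm

Sensor diagonal = √(24.89² + 18.66²) = √967.7077 ≈ 31.1080 mm.
From α = 2·arctan(d/2f) we get f = d / (2·tan(α/2)).
With d = 31.1080 mm and α/2 = 4.15°, tan(α/2) ≈ 0.07256, so f ≈ 31.1080 / 0.14512 ≈ 214.3662 mm.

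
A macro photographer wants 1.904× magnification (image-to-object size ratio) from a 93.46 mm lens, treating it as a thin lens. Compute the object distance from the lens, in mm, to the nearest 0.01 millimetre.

With m = dᵢ/dₒ and 1/f = 1/dₒ + 1/dᵢ, substituting dᵢ = m·dₒ gives 1/f = (1 + 1/m)/dₒ, hence dₒ = f·(1 + 1/m).
dₒ = 93.46 × (1 + 1/1.904) = 93.46 × 1.52521 ≈ 142.546 mm.

142.55 mm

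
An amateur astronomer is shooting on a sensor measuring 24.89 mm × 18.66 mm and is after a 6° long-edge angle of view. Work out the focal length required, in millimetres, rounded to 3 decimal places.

237.465 mm

From α = 2·arctan(w/2f) we get f = w / (2·tan(α/2)).
With w = 24.89 mm and α/2 = 3°, tan(α/2) ≈ 0.05241, so f ≈ 24.89 / 0.10482 ≈ 237.4647 mm.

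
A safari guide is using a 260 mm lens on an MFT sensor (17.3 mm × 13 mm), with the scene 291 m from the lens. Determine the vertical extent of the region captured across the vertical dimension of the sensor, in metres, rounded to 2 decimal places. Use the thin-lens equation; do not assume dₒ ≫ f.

14.54 m

dₒ: 291 m = 291000 mm.
Similar triangles through the lens centre give W/dₒ = h/dᵢ; with 1/f = 1/dₒ + 1/dᵢ this gives W = h·(dₒ − f)/f.
W = 13 mm × (291000 − 260) / 260 = 13 × 1118.2308 ≈ 14537.000 mm = 14.537 m.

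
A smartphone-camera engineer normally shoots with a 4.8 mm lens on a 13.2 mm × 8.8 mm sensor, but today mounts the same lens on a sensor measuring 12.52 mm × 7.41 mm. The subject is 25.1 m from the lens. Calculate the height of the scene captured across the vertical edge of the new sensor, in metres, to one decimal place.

38.7 m

The focal length stays 4.8 mm; the relevant sensor dimension is now h = 7.41 mm. Object distance dₒ = 25.1 m = 25100 mm.
Thin-lens field height W = h·(dₒ − f)/f = 7.41 × (25100 − 4.8)/4.8 ≈ 38740.715 mm = 38.7407 m.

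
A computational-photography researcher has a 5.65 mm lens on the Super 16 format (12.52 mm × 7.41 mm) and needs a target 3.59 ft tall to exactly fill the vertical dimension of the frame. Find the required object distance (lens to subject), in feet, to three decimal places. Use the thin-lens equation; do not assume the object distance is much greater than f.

2.756 ft

W: 3.59 ft × 304.8 mm/ft = 1094.23 mm.
Magnification m = h/W = dᵢ/dₒ; combined with 1/f = 1/dₒ + 1/dᵢ this gives dₒ = f·(1 + W/h).
dₒ = 5.65 mm × (1 + 1094.23/7.41) = 5.65 × 148.6696 ≈ 839.983 mm = 839.983/304.8 ft = 2.75585 ft.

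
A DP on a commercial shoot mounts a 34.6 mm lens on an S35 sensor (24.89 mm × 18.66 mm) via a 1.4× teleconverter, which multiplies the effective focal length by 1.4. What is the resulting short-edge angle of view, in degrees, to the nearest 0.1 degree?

21.8°

Effective focal length f = 34.6 × 1.4 = 48.44 mm.
α = 2·arctan(18.66 / (2 × 48.44)) = 2·arctan(0.19261) ≈ 21.8044°.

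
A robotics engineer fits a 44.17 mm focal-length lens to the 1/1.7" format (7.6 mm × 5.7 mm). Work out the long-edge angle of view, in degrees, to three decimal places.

Angle of view α = 2·arctan(w/2f) with w = 7.6 mm and f = 44.17 mm.
w/2f = 0.08603; arctan(0.08603) ≈ 4.9171°, so α ≈ 9.8342°.

9.834°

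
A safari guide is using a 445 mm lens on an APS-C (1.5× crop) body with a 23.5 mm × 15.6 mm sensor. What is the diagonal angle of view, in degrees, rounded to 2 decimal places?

Sensor diagonal = √(23.5² + 15.6²) = √795.6100 ≈ 28.2066 mm.
Angle of view α = 2·arctan(d/2f) with d = 28.2066 mm and f = 445 mm.
d/2f = 0.03169; arctan(0.03169) ≈ 1.8153°, so α ≈ 3.6305°.

3.63°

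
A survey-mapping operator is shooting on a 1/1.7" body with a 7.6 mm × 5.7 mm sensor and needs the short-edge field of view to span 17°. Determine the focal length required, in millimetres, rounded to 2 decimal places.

From α = 2·arctan(h/2f) we get f = h / (2·tan(α/2)).
With h = 5.7 mm and α/2 = 8.5°, tan(α/2) ≈ 0.14945, so f ≈ 5.7 / 0.29890 ≈ 19.0698 mm.

19.07 mm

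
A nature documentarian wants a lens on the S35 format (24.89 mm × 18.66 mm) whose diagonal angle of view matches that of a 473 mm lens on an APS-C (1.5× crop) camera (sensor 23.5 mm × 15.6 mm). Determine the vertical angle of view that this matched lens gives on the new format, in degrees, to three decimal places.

Sensor diagonal = √(23.5² + 15.6²) = √795.6100 ≈ 28.2066 mm.
Sensor diagonal = √(24.89² + 18.66²) = √967.7077 ≈ 31.1080 mm.
Equal diagonal AOV ⇒ f₂ = f₁ · 31.1080/28.2066 = 473 × 1.10286 ≈ 521.6547 mm.
Vertical AOV on the new format = 2·arctan(18.66 / (2 × 521.6547)) = 2·arctan(0.01789) ≈ 2.0493°.

2.049°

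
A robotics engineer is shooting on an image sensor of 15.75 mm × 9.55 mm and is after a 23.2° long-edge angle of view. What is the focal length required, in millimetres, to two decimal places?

From α = 2·arctan(w/2f) we get f = w / (2·tan(α/2)).
With w = 15.75 mm and α/2 = 11.6°, tan(α/2) ≈ 0.20527, so f ≈ 15.75 / 0.41054 ≈ 38.3640 mm.

38.36 mm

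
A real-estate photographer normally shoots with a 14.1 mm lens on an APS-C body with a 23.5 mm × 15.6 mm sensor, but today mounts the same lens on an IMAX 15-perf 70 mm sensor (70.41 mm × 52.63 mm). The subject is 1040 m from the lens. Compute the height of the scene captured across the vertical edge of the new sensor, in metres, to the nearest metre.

The focal length stays 14.1 mm; the relevant sensor dimension is now h = 52.63 mm. Object distance dₒ = 1040 m = 1.04e+06 mm.
Thin-lens field height W = h·(dₒ − f)/f = 52.63 × (1.04e+06 − 14.1)/14.1 ≈ 3881876.448 mm = 3881.88 m.

3882 m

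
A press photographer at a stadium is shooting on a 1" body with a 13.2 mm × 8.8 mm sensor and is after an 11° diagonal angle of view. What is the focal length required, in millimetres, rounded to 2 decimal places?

82.38 mm

Sensor diagonal = √(13.2² + 8.8²) = √251.6800 ≈ 15.8644 mm.
From α = 2·arctan(d/2f) we get f = d / (2·tan(α/2)).
With d = 15.8644 mm and α/2 = 5.5°, tan(α/2) ≈ 0.09629, so f ≈ 15.8644 / 0.19258 ≈ 82.3792 mm.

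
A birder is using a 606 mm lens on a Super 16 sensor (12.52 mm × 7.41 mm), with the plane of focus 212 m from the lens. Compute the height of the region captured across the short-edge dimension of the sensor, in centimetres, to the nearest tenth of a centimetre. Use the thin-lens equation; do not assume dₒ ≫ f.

dₒ: 212 m = 212000 mm.
Similar triangles through the lens centre give W/dₒ = h/dᵢ; with 1/f = 1/dₒ + 1/dᵢ this gives W = h·(dₒ − f)/f.
W = 7.41 mm × (212000 − 606) / 606 = 7.41 × 348.8350 ≈ 2584.867 mm = 258.487 cm.

258.5 cm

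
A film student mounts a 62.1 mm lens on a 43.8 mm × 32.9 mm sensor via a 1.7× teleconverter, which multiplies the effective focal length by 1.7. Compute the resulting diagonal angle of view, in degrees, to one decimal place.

29.1°

Effective focal length f = 62.1 × 1.7 = 105.57 mm.
Sensor diagonal = √(43.8² + 32.9²) = √3000.8500 ≈ 54.7800 mm.
α = 2·arctan(54.780 / (2 × 105.57)) = 2·arctan(0.25945) ≈ 29.0893°.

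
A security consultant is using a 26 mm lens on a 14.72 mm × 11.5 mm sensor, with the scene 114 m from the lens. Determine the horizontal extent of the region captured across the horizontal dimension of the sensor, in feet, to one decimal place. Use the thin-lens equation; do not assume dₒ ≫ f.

dₒ: 114 m = 114000 mm.
Similar triangles through the lens centre give W/dₒ = w/dᵢ; with 1/f = 1/dₒ + 1/dᵢ this gives W = w·(dₒ − f)/f.
W = 14.72 mm × (114000 − 26) / 26 = 14.72 × 4383.6154 ≈ 64526.818 mm = 64526.818/304.8 ft = 211.702 ft.

211.7 ft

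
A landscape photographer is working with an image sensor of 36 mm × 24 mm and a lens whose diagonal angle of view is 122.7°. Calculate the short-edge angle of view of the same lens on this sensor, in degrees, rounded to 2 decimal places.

90.87°

Sensor diagonal = √(36² + 24²) = √1872.0000 ≈ 43.2666 mm.
From the diagonal AOV: f = 43.2666 / (2·tan(61.35°)) = 43.2666 / 3.66065 ≈ 11.8194 mm.
Short-edge AOV = 2·arctan(24 / (2 × 11.8194)) = 2·arctan(1.01528) ≈ 90.8690°.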